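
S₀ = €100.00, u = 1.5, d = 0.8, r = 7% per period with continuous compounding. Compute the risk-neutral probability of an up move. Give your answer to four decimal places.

Risk-neutral probability p = (e^0.07 − 0.8)/(1.5 − 0.8) = 0.2725/0.7000 = 0.3893

p = 0.3893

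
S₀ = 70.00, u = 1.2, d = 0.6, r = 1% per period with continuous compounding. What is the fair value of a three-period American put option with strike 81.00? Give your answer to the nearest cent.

21.66

Risk-neutral probability p = (e^0.01 − 0.6)/(1.2 − 0.6) = 0.4101/0.6000 = 0.6834
Terminal stock prices: S_uuu = 121, S_uud = 60.48, S_udd = 30.24, S_ddd = 15.12
Terminal payoffs (K − S): max(-39.96, 0) = 0, max(20.52, 0) = 20.52, max(50.76, 0) = 50.76, max(65.88, 0) = 65.88
Node uu (S = 100.8): continuation = e^(−0.01)·[0.6834·0.0000 + 0.3166·20.5200] = 6.4316; exercise value = 0.0000 ≤ continuation, so V_uu = 6.4316
Node ud (S = 50.4): continuation = e^(−0.01)·[0.6834·20.5200 + 0.3166·50.7600] = 29.7940; exercise value = 30.6000 > continuation, so V_ud = 30.6000 (exercise)
Node dd (S = 25.2): continuation = e^(−0.01)·[0.6834·50.7600 + 0.3166·65.8800] = 54.9940; exercise value = 55.8000 > continuation, so V_dd = 55.8000 (exercise)
Node u (S = 84): continuation = e^(−0.01)·[0.6834·6.4316 + 0.3166·30.6000] = 13.9428; exercise value = 0.0000 ≤ continuation, so V_u = 13.9428
Node d (S = 42): continuation = e^(−0.01)·[0.6834·30.6000 + 0.3166·55.8000] = 38.1940; exercise value = 39.0000 > continuation, so V_d = 39.0000 (exercise)
Node 0 (S = 70): continuation = e^(−0.01)·[0.6834·13.9428 + 0.3166·39.0000] = 21.6578; exercise value = 11.0000 ≤ continuation, so V_0 = 21.6578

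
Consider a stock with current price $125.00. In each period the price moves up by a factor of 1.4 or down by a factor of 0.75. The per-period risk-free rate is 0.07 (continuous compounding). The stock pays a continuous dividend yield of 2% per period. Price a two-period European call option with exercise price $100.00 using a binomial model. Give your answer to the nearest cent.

$40.59

Per-period risk-free factor R = e^0.07 = 1.0725; dividend-adjusted growth = e^(0.07−0.02) = 1.0513.
Risk-neutral probability p = (1.0513 − 0.75)/(1.4 − 0.75) = 0.3013/0.6500 = 0.4635
Terminal stock prices: S_uu = 245, S_ud = 131.2, S_dd = 70.31
Terminal payoffs (S − K): max(145, 0) = 145, max(31.25, 0) = 31.25, max(-29.69, 0) = 0
Node u (S = 175): V_u = e^(−0.07)·[0.4635·145.0000 + 0.5365·31.2500] = 78.2954
Node d (S = 93.75): V_d = e^(−0.07)·[0.4635·31.2500 + 0.5365·0.0000] = 13.5050
Node 0 (S = 125): V_0 = e^(−0.07)·[0.4635·78.2954 + 0.5365·13.5050] = 40.5917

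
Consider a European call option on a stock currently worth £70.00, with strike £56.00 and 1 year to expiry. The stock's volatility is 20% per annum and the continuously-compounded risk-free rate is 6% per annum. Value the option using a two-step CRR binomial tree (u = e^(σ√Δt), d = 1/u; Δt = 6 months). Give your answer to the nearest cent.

CRR parameters: u = e^(σ√Δt) = e^(0.2·√0.5) = 1.1519, d = 1/u = 0.8681
Per-period rate: rΔt = 0.06·0.5 = 0.03, so R = e^0.03 = 1.0305
Risk-neutral probability p = (e^0.03 − 0.8681)/(1.1519 − 0.8681) = 0.1623/0.2838 = 0.5720
Terminal stock prices: S_uu = 92.88, S_ud = 70, S_dd = 52.75
Terminal payoffs (S − K): max(36.88, 0) = 36.88, max(14, 0) = 14, max(-3.245, 0) = 0
Node u (S = 80.63): V_u = e^(−0.03)·[0.5720·36.8828 + 0.4280·14.0000] = 26.2887
Node d (S = 60.77): V_d = e^(−0.03)·[0.5720·14.0000 + 0.4280·0.0000] = 7.7716
Node 0 (S = 70): V_0 = e^(−0.03)·[0.5720·26.2887 + 0.4280·7.7716] = 17.8210

£17.82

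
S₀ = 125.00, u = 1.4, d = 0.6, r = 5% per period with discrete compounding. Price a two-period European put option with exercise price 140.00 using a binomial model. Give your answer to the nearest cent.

32.12

Risk-neutral probability p = (1 + 0.05 − 0.6)/(1.4 − 0.6) = 0.4500/0.8000 = 0.5625
Terminal stock prices: S_uu = 245, S_ud = 105, S_dd = 45
Terminal payoffs (K − S): max(-105, 0) = 0, max(35, 0) = 35, max(95, 0) = 95
Node u (S = 175): V_u = 1/1.05·[0.5625·0.0000 + 0.4375·35.0000] = 14.5833
Node d (S = 75): V_d = 1/1.05·[0.5625·35.0000 + 0.4375·95.0000] = 58.3333
Node 0 (S = 125): V_0 = 1/1.05·[0.5625·14.5833 + 0.4375·58.3333] = 32.1181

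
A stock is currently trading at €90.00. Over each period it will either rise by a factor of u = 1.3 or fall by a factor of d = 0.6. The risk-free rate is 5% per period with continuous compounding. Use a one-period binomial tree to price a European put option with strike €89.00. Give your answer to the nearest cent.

Risk-neutral probability p = (e^0.05 − 0.6)/(1.3 − 0.6) = 0.4513/0.7000 = 0.6447
Terminal stock prices: S_u = 117, S_d = 54
Terminal payoffs (K − S): max(-28, 0) = 0, max(35, 0) = 35
Node 0 (S = 90): V_0 = e^(−0.05)·[0.6447·0.0000 + 0.3553·35.0000] = 11.8299

€11.83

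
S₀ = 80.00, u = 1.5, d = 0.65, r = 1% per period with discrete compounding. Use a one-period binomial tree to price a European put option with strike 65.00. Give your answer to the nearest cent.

7.42

Risk-neutral probability p = (1 + 0.01 − 0.65)/(1.5 − 0.65) = 0.3600/0.8500 = 0.4235
Terminal stock prices: S_u = 120, S_d = 52
Terminal payoffs (K − S): max(-55, 0) = 0, max(13, 0) = 13
Node 0 (S = 80): V_0 = 1/1.01·[0.4235·0.0000 + 0.5765·13.0000] = 7.4199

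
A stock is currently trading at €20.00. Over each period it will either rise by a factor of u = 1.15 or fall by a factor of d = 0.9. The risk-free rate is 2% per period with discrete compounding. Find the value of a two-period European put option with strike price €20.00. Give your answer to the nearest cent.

Risk-neutral probability p = (1 + 0.02 − 0.9)/(1.15 − 0.9) = 0.1200/0.2500 = 0.4800
Terminal stock prices: S_uu = 26.45, S_ud = 20.7, S_dd = 16.2
Terminal payoffs (K − S): max(-6.45, 0) = 0, max(-0.7, 0) = 0, max(3.8, 0) = 3.8
Node u (S = 23): V_u = 1/1.02·[0.4800·0.0000 + 0.5200·0.0000] = 0.0000
Node d (S = 18): V_d = 1/1.02·[0.4800·0.0000 + 0.5200·3.8000] = 1.9373
Node 0 (S = 20): V_0 = 1/1.02·[0.4800·0.0000 + 0.5200·1.9373] = 0.9876

€0.99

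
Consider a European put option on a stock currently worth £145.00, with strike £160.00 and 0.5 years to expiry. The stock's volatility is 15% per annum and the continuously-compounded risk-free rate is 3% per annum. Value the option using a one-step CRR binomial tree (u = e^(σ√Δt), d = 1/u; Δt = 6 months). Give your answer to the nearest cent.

£13.28

CRR parameters: u = e^(σ√Δt) = e^(0.15·√0.5) = 1.1119, d = 1/u = 0.8994
Per-period rate: rΔt = 0.03·0.5 = 0.015, so R = e^0.015 = 1.0151
Risk-neutral probability p = (e^0.015 − 0.8994)/(1.1119 − 0.8994) = 0.1157/0.2125 = 0.5446
Terminal stock prices: S_u = 161.2, S_d = 130.4
Terminal payoffs (K − S): max(-1.225, 0) = 0, max(29.59, 0) = 29.59
Node 0 (S = 145): V_0 = e^(−0.015)·[0.5446·0.0000 + 0.4554·29.5920] = 13.2750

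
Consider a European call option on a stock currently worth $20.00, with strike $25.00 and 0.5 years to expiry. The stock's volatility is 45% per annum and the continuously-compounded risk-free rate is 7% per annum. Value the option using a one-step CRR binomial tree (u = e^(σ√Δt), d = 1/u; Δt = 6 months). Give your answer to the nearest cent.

CRR parameters: u = e^(σ√Δt) = e^(0.45·√0.5) = 1.3746, d = 1/u = 0.7275
Per-period rate: rΔt = 0.07·0.5 = 0.035, so R = e^0.035 = 1.0356
Risk-neutral probability p = (e^0.035 − 0.7275)/(1.3746 − 0.7275) = 0.3082/0.6472 = 0.4762
Terminal stock prices: S_u = 27.49, S_d = 14.55
Terminal payoffs (S − K): max(2.493, 0) = 2.493, max(-10.45, 0) = 0
Node 0 (S = 20): V_0 = e^(−0.035)·[0.4762·2.4930 + 0.5238·0.0000] = 1.1462

$1.15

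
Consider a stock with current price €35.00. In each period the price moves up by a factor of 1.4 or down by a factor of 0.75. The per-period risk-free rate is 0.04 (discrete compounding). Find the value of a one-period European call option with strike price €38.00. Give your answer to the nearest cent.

€4.72

Risk-neutral probability p = (1 + 0.04 − 0.75)/(1.4 − 0.75) = 0.2900/0.6500 = 0.4462
Terminal stock prices: S_u = 49, S_d = 26.25
Terminal payoffs (S − K): max(11, 0) = 11, max(-11.75, 0) = 0
Node 0 (S = 35): V_0 = 1/1.04·[0.4462·11.0000 + 0.5538·0.0000] = 4.7189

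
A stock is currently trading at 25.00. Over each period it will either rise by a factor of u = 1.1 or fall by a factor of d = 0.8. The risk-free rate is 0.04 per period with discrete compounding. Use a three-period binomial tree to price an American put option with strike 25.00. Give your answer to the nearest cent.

1.50

Risk-neutral probability p = (1 + 0.04 − 0.8)/(1.1 − 0.8) = 0.2400/0.3000 = 0.8000
Terminal stock prices: S_uuu = 33.28, S_uud = 24.2, S_udd = 17.6, S_ddd = 12.8
Terminal payoffs (K − S): max(-8.275, 0) = 0, max(0.8, 0) = 0.8, max(7.4, 0) = 7.4, max(12.2, 0) = 12.2
Node uu (S = 30.25): continuation = 1/1.04·[0.8000·0.0000 + 0.2000·0.8000] = 0.1538; exercise value = 0.0000 ≤ continuation, so V_uu = 0.1538
Node ud (S = 22): continuation = 1/1.04·[0.8000·0.8000 + 0.2000·7.4000] = 2.0385; exercise value = 3.0000 > continuation, so V_ud = 3.0000 (exercise)
Node dd (S = 16): continuation = 1/1.04·[0.8000·7.4000 + 0.2000·12.2000] = 8.0385; exercise value = 9.0000 > continuation, so V_dd = 9.0000 (exercise)
Node u (S = 27.5): continuation = 1/1.04·[0.8000·0.1538 + 0.2000·3.0000] = 0.6953; exercise value = 0.0000 ≤ continuation, so V_u = 0.6953
Node d (S = 20): continuation = 1/1.04·[0.8000·3.0000 + 0.2000·9.0000] = 4.0385; exercise value = 5.0000 > continuation, so V_d = 5.0000 (exercise)
Node 0 (S = 25): continuation = 1/1.04·[0.8000·0.6953 + 0.2000·5.0000] = 1.4964; exercise value = 0.0000 ≤ continuation, so V_0 = 1.4964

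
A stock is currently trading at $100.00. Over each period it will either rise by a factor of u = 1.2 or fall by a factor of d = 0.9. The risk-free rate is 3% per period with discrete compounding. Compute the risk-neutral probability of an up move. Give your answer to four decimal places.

Risk-neutral probability p = (1 + 0.03 − 0.9)/(1.2 − 0.9) = 0.1300/0.3000 = 0.4333

p = 0.4333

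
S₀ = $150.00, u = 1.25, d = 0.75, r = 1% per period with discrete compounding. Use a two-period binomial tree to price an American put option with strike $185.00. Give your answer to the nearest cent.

Risk-neutral probability p = (1 + 0.01 − 0.75)/(1.25 − 0.75) = 0.2600/0.5000 = 0.5200
Terminal stock prices: S_uu = 234.4, S_ud = 140.6, S_dd = 84.38
Terminal payoffs (K − S): max(-49.38, 0) = 0, max(44.38, 0) = 44.38, max(100.6, 0) = 100.6
Node u (S = 187.5): continuation = 1/1.01·[0.5200·0.0000 + 0.4800·44.3750] = 21.0891; exercise value = 0.0000 ≤ continuation, so V_u = 21.0891
Node d (S = 112.5): continuation = 1/1.01·[0.5200·44.3750 + 0.4800·100.6250] = 70.6683; exercise value = 72.5000 > continuation, so V_d = 72.5000 (exercise)
Node 0 (S = 150): continuation = 1/1.01·[0.5200·21.0891 + 0.4800·72.5000] = 45.3132; exercise value = 35.0000 ≤ continuation, so V_0 = 45.3132

$45.31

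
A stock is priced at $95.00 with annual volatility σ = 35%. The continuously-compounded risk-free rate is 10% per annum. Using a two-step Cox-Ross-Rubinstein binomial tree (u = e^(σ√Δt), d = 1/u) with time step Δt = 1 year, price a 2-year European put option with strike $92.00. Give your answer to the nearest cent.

$7.09

CRR parameters: u = e^(σ√Δt) = e^(0.35·√1) = 1.4191, d = 1/u = 0.7047
Per-period rate: rΔt = 0.1·1 = 0.1, so R = e^0.1 = 1.1052
Risk-neutral probability p = (e^0.1 − 0.7047)/(1.4191 − 0.7047) = 0.4005/0.7144 = 0.5606
Terminal stock prices: S_uu = 191.3, S_ud = 95, S_dd = 47.18
Terminal payoffs (K − S): max(-99.31, 0) = 0, max(-3, 0) = 0, max(44.82, 0) = 44.82
Node u (S = 134.8): V_u = e^(−0.1)·[0.5606·0.0000 + 0.4394·0.0000] = 0.0000
Node d (S = 66.95): V_d = e^(−0.1)·[0.5606·0.0000 + 0.4394·44.8244] = 17.8214
Node 0 (S = 95): V_0 = e^(−0.1)·[0.5606·0.0000 + 0.4394·17.8214] = 7.0855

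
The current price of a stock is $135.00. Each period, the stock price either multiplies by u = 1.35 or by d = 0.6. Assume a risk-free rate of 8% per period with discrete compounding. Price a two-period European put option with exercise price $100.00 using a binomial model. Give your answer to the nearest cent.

Risk-neutral probability p = (1 + 0.08 − 0.6)/(1.35 − 0.6) = 0.4800/0.7500 = 0.6400
Terminal stock prices: S_uu = 246, S_ud = 109.3, S_dd = 48.6
Terminal payoffs (K − S): max(-146, 0) = 0, max(-9.35, 0) = 0, max(51.4, 0) = 51.4
Node u (S = 182.2): V_u = 1/1.08·[0.6400·0.0000 + 0.3600·0.0000] = 0.0000
Node d (S = 81): V_d = 1/1.08·[0.6400·0.0000 + 0.3600·51.4000] = 17.1333
Node 0 (S = 135): V_0 = 1/1.08·[0.6400·0.0000 + 0.3600·17.1333] = 5.7111

$5.71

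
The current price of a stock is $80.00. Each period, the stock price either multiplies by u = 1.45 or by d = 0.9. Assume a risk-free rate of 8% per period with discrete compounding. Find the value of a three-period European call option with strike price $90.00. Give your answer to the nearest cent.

Risk-neutral probability p = (1 + 0.08 − 0.9)/(1.45 − 0.9) = 0.1800/0.5500 = 0.3273
Terminal stock prices: S_uuu = 243.9, S_uud = 151.4, S_udd = 93.96, S_ddd = 58.32
Terminal payoffs (S − K): max(153.9, 0) = 153.9, max(61.38, 0) = 61.38, max(3.96, 0) = 3.96, max(-31.68, 0) = 0
Node uu (S = 168.2): V_uu = 1/1.08·[0.3273·153.8900 + 0.6727·61.3800] = 84.8667
Node ud (S = 104.4): V_ud = 1/1.08·[0.3273·61.3800 + 0.6727·3.9600] = 21.0667
Node dd (S = 64.8): V_dd = 1/1.08·[0.3273·3.9600 + 0.6727·0.0000] = 1.2000
Node u (S = 116): V_u = 1/1.08·[0.3273·84.8667 + 0.6727·21.0667] = 38.8395
Node d (S = 72): V_d = 1/1.08·[0.3273·21.0667 + 0.6727·1.2000] = 7.1313
Node 0 (S = 80): V_0 = 1/1.08·[0.3273·38.8395 + 0.6727·7.1313] = 16.2116

$16.21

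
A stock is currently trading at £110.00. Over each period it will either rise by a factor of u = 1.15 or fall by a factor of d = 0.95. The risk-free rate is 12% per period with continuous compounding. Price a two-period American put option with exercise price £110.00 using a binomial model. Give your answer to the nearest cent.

Risk-neutral probability p = (e^0.12 − 0.95)/(1.15 − 0.95) = 0.1775/0.2000 = 0.8875
Terminal stock prices: S_uu = 145.5, S_ud = 120.2, S_dd = 99.27
Terminal payoffs (K − S): max(-35.47, 0) = 0, max(-10.17, 0) = 0, max(10.73, 0) = 10.73
Node u (S = 126.5): continuation = e^(−0.12)·[0.8875·0.0000 + 0.1125·0.0000] = 0.0000; exercise value = 0.0000 ≤ continuation, so V_u = 0.0000
Node d (S = 104.5): continuation = e^(−0.12)·[0.8875·0.0000 + 0.1125·10.7250] = 1.0703; exercise value = 5.5000 > continuation, so V_d = 5.5000 (exercise)
Node 0 (S = 110): continuation = e^(−0.12)·[0.8875·0.0000 + 0.1125·5.5000] = 0.5489; exercise value = 0.0000 ≤ continuation, so V_0 = 0.5489

£0.55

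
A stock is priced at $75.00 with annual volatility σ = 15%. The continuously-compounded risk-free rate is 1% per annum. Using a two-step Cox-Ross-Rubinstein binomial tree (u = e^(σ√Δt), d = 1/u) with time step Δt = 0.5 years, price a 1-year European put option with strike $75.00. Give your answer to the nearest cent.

$3.59

CRR parameters: u = e^(σ√Δt) = e^(0.15·√0.5) = 1.1119, d = 1/u = 0.8994
Per-period rate: rΔt = 0.01·0.5 = 0.005, so R = e^0.005 = 1.0050
Risk-neutral probability p = (e^0.005 − 0.8994)/(1.1119 − 0.8994) = 0.1056/0.2125 = 0.4971
Terminal stock prices: S_uu = 92.72, S_ud = 75, S_dd = 60.66
Terminal payoffs (K − S): max(-17.72, 0) = 0, max(0, 0) = 0, max(14.34, 0) = 14.34
Node u (S = 83.39): V_u = e^(−0.005)·[0.4971·0.0000 + 0.5029·0.0000] = 0.0000
Node d (S = 67.45): V_d = e^(−0.005)·[0.4971·0.0000 + 0.5029·14.3357] = 7.1735
Node 0 (S = 75): V_0 = e^(−0.005)·[0.4971·0.0000 + 0.5029·7.1735] = 3.5896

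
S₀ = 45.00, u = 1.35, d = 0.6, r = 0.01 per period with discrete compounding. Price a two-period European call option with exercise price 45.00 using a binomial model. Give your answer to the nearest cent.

Risk-neutral probability p = (1 + 0.01 − 0.6)/(1.35 − 0.6) = 0.4100/0.7500 = 0.5467
Terminal stock prices: S_uu = 82.01, S_ud = 36.45, S_dd = 16.2
Terminal payoffs (S − K): max(37.01, 0) = 37.01, max(-8.55, 0) = 0, max(-28.8, 0) = 0
Node u (S = 60.75): V_u = 1/1.01·[0.5467·37.0125 + 0.4533·0.0000] = 20.0332
Node d (S = 27): V_d = 1/1.01·[0.5467·0.0000 + 0.4533·0.0000] = 0.0000
Node 0 (S = 45): V_0 = 1/1.01·[0.5467·20.0332 + 0.4533·0.0000] = 10.8430

10.84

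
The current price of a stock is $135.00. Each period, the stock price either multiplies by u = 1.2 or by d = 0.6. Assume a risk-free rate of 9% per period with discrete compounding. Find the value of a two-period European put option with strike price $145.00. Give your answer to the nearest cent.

Risk-neutral probability p = (1 + 0.09 − 0.6)/(1.2 − 0.6) = 0.4900/0.6000 = 0.8167
Terminal stock prices: S_uu = 194.4, S_ud = 97.2, S_dd = 48.6
Terminal payoffs (K − S): max(-49.4, 0) = 0, max(47.8, 0) = 47.8, max(96.4, 0) = 96.4
Node u (S = 162): V_u = 1/1.09·[0.8167·0.0000 + 0.1833·47.8000] = 8.0398
Node d (S = 81): V_d = 1/1.09·[0.8167·47.8000 + 0.1833·96.4000] = 52.0275
Node 0 (S = 135): V_0 = 1/1.09·[0.8167·8.0398 + 0.1833·52.0275] = 14.7745

$14.77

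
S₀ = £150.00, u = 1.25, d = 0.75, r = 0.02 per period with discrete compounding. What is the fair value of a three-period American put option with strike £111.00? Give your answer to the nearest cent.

Risk-neutral probability p = (1 + 0.02 − 0.75)/(1.25 − 0.75) = 0.2700/0.5000 = 0.5400
Terminal stock prices: S_uuu = 293, S_uud = 175.8, S_udd = 105.5, S_ddd = 63.28
Terminal payoffs (K − S): max(-182, 0) = 0, max(-64.78, 0) = 0, max(5.531, 0) = 5.531, max(47.72, 0) = 47.72
Node uu (S = 234.4): continuation = 1/1.02·[0.5400·0.0000 + 0.4600·0.0000] = 0.0000; exercise value = 0.0000 ≤ continuation, so V_uu = 0.0000
Node ud (S = 140.6): continuation = 1/1.02·[0.5400·0.0000 + 0.4600·5.5312] = 2.4945; exercise value = 0.0000 ≤ continuation, so V_ud = 2.4945
Node dd (S = 84.38): continuation = 1/1.02·[0.5400·5.5312 + 0.4600·47.7188] = 24.4485; exercise value = 26.6250 > continuation, so V_dd = 26.6250 (exercise)
Node u (S = 187.5): continuation = 1/1.02·[0.5400·0.0000 + 0.4600·2.4945] = 1.1250; exercise value = 0.0000 ≤ continuation, so V_u = 1.1250
Node d (S = 112.5): continuation = 1/1.02·[0.5400·2.4945 + 0.4600·26.6250] = 13.3280; exercise value = 0.0000 ≤ continuation, so V_d = 13.3280
Node 0 (S = 150): continuation = 1/1.02·[0.5400·1.1250 + 0.4600·13.3280] = 6.6062; exercise value = 0.0000 ≤ continuation, so V_0 = 6.6062

£6.61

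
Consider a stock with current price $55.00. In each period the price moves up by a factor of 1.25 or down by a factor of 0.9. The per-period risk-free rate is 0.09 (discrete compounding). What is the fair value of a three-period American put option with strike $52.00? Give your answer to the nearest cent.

$1.31

Risk-neutral probability p = (1 + 0.09 − 0.9)/(1.25 − 0.9) = 0.1900/0.3500 = 0.5429
Terminal stock prices: S_uuu = 107.4, S_uud = 77.34, S_udd = 55.69, S_ddd = 40.1
Terminal payoffs (K − S): max(-55.42, 0) = 0, max(-25.34, 0) = 0, max(-3.688, 0) = 0, max(11.9, 0) = 11.9
Node uu (S = 85.94): continuation = 1/1.09·[0.5429·0.0000 + 0.4571·0.0000] = 0.0000; exercise value = 0.0000 ≤ continuation, so V_uu = 0.0000
Node ud (S = 61.88): continuation = 1/1.09·[0.5429·0.0000 + 0.4571·0.0000] = 0.0000; exercise value = 0.0000 ≤ continuation, so V_ud = 0.0000
Node dd (S = 44.55): continuation = 1/1.09·[0.5429·0.0000 + 0.4571·11.9050] = 4.9929; exercise value = 7.4500 > continuation, so V_dd = 7.4500 (exercise)
Node u (S = 68.75): continuation = 1/1.09·[0.5429·0.0000 + 0.4571·0.0000] = 0.0000; exercise value = 0.0000 ≤ continuation, so V_u = 0.0000
Node d (S = 49.5): continuation = 1/1.09·[0.5429·0.0000 + 0.4571·7.4500] = 3.1245; exercise value = 2.5000 ≤ continuation, so V_d = 3.1245
Node 0 (S = 55): continuation = 1/1.09·[0.5429·0.0000 + 0.4571·3.1245] = 1.3104; exercise value = 0.0000 ≤ continuation, so V_0 = 1.3104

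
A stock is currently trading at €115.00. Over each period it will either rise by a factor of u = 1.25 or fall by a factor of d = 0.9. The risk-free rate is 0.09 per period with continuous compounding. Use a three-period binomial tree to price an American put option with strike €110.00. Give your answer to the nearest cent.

Risk-neutral probability p = (e^0.09 − 0.9)/(1.25 − 0.9) = 0.1942/0.3500 = 0.5548
Terminal stock prices: S_uuu = 224.6, S_uud = 161.7, S_udd = 116.4, S_ddd = 83.84
Terminal payoffs (K − S): max(-114.6, 0) = 0, max(-51.72, 0) = 0, max(-6.438, 0) = 0, max(26.16, 0) = 26.16
Node uu (S = 179.7): continuation = e^(−0.09)·[0.5548·0.0000 + 0.4452·0.0000] = 0.0000; exercise value = 0.0000 ≤ continuation, so V_uu = 0.0000
Node ud (S = 129.4): continuation = e^(−0.09)·[0.5548·0.0000 + 0.4452·0.0000] = 0.0000; exercise value = 0.0000 ≤ continuation, so V_ud = 0.0000
Node dd (S = 93.15): continuation = e^(−0.09)·[0.5548·0.0000 + 0.4452·26.1650] = 10.6465; exercise value = 16.8500 > continuation, so V_dd = 16.8500 (exercise)
Node u (S = 143.8): continuation = e^(−0.09)·[0.5548·0.0000 + 0.4452·0.0000] = 0.0000; exercise value = 0.0000 ≤ continuation, so V_u = 0.0000
Node d (S = 103.5): continuation = e^(−0.09)·[0.5548·0.0000 + 0.4452·16.8500] = 6.8562; exercise value = 6.5000 ≤ continuation, so V_d = 6.8562
Node 0 (S = 115): continuation = e^(−0.09)·[0.5548·0.0000 + 0.4452·6.8562] = 2.7898; exercise value = 0.0000 ≤ continuation, so V_0 = 2.7898

€2.79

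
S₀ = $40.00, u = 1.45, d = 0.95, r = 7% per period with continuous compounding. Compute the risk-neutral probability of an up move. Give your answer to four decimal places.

Risk-neutral probability p = (e^0.07 − 0.95)/(1.45 − 0.95) = 0.1225/0.5000 = 0.2450

p = 0.2450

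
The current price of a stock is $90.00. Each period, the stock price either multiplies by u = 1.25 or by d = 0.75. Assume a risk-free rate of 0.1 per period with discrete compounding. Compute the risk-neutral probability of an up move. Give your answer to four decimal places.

Risk-neutral probability p = (1 + 0.1 − 0.75)/(1.25 − 0.75) = 0.3500/0.5000 = 0.7000

p = 0.7000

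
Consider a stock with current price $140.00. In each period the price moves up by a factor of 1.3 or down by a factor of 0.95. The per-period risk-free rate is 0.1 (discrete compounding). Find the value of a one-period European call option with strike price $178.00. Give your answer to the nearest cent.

Risk-neutral probability p = (1 + 0.1 − 0.95)/(1.3 − 0.95) = 0.1500/0.3500 = 0.4286
Terminal stock prices: S_u = 182, S_d = 133
Terminal payoffs (S − K): max(4, 0) = 4, max(-45, 0) = 0
Node 0 (S = 140): V_0 = 1/1.1·[0.4286·4.0000 + 0.5714·0.0000] = 1.5584

$1.56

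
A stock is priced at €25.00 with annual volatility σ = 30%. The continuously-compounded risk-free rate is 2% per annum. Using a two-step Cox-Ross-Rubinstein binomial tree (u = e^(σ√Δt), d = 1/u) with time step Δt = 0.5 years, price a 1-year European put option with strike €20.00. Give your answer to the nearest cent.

€1.00

CRR parameters: u = e^(σ√Δt) = e^(0.3·√0.5) = 1.2363, d = 1/u = 0.8089
Per-period rate: rΔt = 0.02·0.5 = 0.01, so R = e^0.01 = 1.0101
Risk-neutral probability p = (e^0.01 − 0.8089)/(1.2363 − 0.8089) = 0.2012/0.4275 = 0.4707
Terminal stock prices: S_uu = 38.21, S_ud = 25, S_dd = 16.36
Terminal payoffs (K − S): max(-18.21, 0) = 0, max(-5, 0) = 0, max(3.644, 0) = 3.644
Node u (S = 30.91): V_u = e^(−0.01)·[0.4707·0.0000 + 0.5293·0.0000] = 0.0000
Node d (S = 20.22): V_d = e^(−0.01)·[0.4707·0.0000 + 0.5293·3.6437] = 1.9095
Node 0 (S = 25): V_0 = e^(−0.01)·[0.4707·0.0000 + 0.5293·1.9095] = 1.0007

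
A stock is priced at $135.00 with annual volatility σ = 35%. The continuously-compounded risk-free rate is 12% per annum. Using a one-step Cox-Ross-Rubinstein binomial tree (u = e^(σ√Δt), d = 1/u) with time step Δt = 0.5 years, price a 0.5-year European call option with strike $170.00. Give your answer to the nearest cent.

CRR parameters: u = e^(σ√Δt) = e^(0.35·√0.5) = 1.2808, d = 1/u = 0.7808
Per-period rate: rΔt = 0.12·0.5 = 0.06, so R = e^0.06 = 1.0618
Risk-neutral probability p = (e^0.06 − 0.7808)/(1.2808 − 0.7808) = 0.2811/0.5000 = 0.5621
Terminal stock prices: S_u = 172.9, S_d = 105.4
Terminal payoffs (S − K): max(2.908, 0) = 2.908, max(-64.6, 0) = 0
Node 0 (S = 135): V_0 = e^(−0.06)·[0.5621·2.9084 + 0.4379·0.0000] = 1.5396

$1.54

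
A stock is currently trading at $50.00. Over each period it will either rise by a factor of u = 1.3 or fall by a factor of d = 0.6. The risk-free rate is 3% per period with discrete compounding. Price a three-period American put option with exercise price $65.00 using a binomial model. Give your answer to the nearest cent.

Risk-neutral probability p = (1 + 0.03 − 0.6)/(1.3 − 0.6) = 0.4300/0.7000 = 0.6143
Terminal stock prices: S_uuu = 109.9, S_uud = 50.7, S_udd = 23.4, S_ddd = 10.8
Terminal payoffs (K − S): max(-44.85, 0) = 0, max(14.3, 0) = 14.3, max(41.6, 0) = 41.6, max(54.2, 0) = 54.2
Node uu (S = 84.5): continuation = 1/1.03·[0.6143·0.0000 + 0.3857·14.3000] = 5.3551; exercise value = 0.0000 ≤ continuation, so V_uu = 5.3551
Node ud (S = 39): continuation = 1/1.03·[0.6143·14.3000 + 0.3857·41.6000] = 24.1068; exercise value = 26.0000 > continuation, so V_ud = 26.0000 (exercise)
Node dd (S = 18): continuation = 1/1.03·[0.6143·41.6000 + 0.3857·54.2000] = 45.1068; exercise value = 47.0000 > continuation, so V_dd = 47.0000 (exercise)
Node u (S = 65): continuation = 1/1.03·[0.6143·5.3551 + 0.3857·26.0000] = 12.9302; exercise value = 0.0000 ≤ continuation, so V_u = 12.9302
Node d (S = 30): continuation = 1/1.03·[0.6143·26.0000 + 0.3857·47.0000] = 33.1068; exercise value = 35.0000 > continuation, so V_d = 35.0000 (exercise)
Node 0 (S = 50): continuation = 1/1.03·[0.6143·12.9302 + 0.3857·35.0000] = 20.8183; exercise value = 15.0000 ≤ continuation, so V_0 = 20.8183

$20.82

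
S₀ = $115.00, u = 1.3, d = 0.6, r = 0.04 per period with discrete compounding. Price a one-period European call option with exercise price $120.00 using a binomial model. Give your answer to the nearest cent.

Risk-neutral probability p = (1 + 0.04 − 0.6)/(1.3 − 0.6) = 0.4400/0.7000 = 0.6286
Terminal stock prices: S_u = 149.5, S_d = 69
Terminal payoffs (S − K): max(29.5, 0) = 29.5, max(-51, 0) = 0
Node 0 (S = 115): V_0 = 1/1.04·[0.6286·29.5000 + 0.3714·0.0000] = 17.8297

$17.83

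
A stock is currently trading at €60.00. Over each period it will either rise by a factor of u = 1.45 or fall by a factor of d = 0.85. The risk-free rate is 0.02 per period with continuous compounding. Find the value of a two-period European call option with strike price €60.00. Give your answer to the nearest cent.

€10.56

Risk-neutral probability p = (e^0.02 − 0.85)/(1.45 − 0.85) = 0.1702/0.6000 = 0.2837
Terminal stock prices: S_uu = 126.2, S_ud = 73.95, S_dd = 43.35
Terminal payoffs (S − K): max(66.15, 0) = 66.15, max(13.95, 0) = 13.95, max(-16.65, 0) = 0
Node u (S = 87): V_u = e^(−0.02)·[0.2837·66.1500 + 0.7163·13.9500] = 28.1881
Node d (S = 51): V_d = e^(−0.02)·[0.2837·13.9500 + 0.7163·0.0000] = 3.8788
Node 0 (S = 60): V_0 = e^(−0.02)·[0.2837·28.1881 + 0.7163·3.8788] = 10.5613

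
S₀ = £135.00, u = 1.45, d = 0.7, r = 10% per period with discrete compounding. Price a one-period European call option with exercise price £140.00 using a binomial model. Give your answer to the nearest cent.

£27.03

Risk-neutral probability p = (1 + 0.1 − 0.7)/(1.45 − 0.7) = 0.4000/0.7500 = 0.5333
Terminal stock prices: S_u = 195.8, S_d = 94.5
Terminal payoffs (S − K): max(55.75, 0) = 55.75, max(-45.5, 0) = 0
Node 0 (S = 135): V_0 = 1/1.1·[0.5333·55.7500 + 0.4667·0.0000] = 27.0303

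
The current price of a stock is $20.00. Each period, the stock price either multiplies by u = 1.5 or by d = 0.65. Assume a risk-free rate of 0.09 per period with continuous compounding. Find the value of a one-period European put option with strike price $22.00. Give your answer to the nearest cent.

$3.93

Risk-neutral probability p = (e^0.09 − 0.65)/(1.5 − 0.65) = 0.4442/0.8500 = 0.5226
Terminal stock prices: S_u = 30, S_d = 13
Terminal payoffs (K − S): max(-8, 0) = 0, max(9, 0) = 9
Node 0 (S = 20): V_0 = e^(−0.09)·[0.5226·0.0000 + 0.4774·9.0000] = 3.9271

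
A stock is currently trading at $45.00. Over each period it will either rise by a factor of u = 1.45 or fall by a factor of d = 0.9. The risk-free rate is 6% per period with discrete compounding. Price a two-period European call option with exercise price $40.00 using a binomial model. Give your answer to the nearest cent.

$10.99

Risk-neutral probability p = (1 + 0.06 − 0.9)/(1.45 − 0.9) = 0.1600/0.5500 = 0.2909
Terminal stock prices: S_uu = 94.61, S_ud = 58.73, S_dd = 36.45
Terminal payoffs (S − K): max(54.61, 0) = 54.61, max(18.73, 0) = 18.73, max(-3.55, 0) = 0
Node u (S = 65.25): V_u = 1/1.06·[0.2909·54.6125 + 0.7091·18.7250] = 27.5142
Node d (S = 40.5): V_d = 1/1.06·[0.2909·18.7250 + 0.7091·0.0000] = 5.1389
Node 0 (S = 45): V_0 = 1/1.06·[0.2909·27.5142 + 0.7091·5.1389] = 10.9888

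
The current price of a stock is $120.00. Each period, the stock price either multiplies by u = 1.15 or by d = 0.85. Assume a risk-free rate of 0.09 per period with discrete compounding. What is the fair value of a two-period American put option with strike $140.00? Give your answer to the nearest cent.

Risk-neutral probability p = (1 + 0.09 − 0.85)/(1.15 − 0.85) = 0.2400/0.3000 = 0.8000
Terminal stock prices: S_uu = 158.7, S_ud = 117.3, S_dd = 86.7
Terminal payoffs (K − S): max(-18.7, 0) = 0, max(22.7, 0) = 22.7, max(53.3, 0) = 53.3
Node u (S = 138): continuation = 1/1.09·[0.8000·0.0000 + 0.2000·22.7000] = 4.1651; exercise value = 2.0000 ≤ continuation, so V_u = 4.1651
Node d (S = 102): continuation = 1/1.09·[0.8000·22.7000 + 0.2000·53.3000] = 26.4404; exercise value = 38.0000 > continuation, so V_d = 38.0000 (exercise)
Node 0 (S = 120): continuation = 1/1.09·[0.8000·4.1651 + 0.2000·38.0000] = 10.0295; exercise value = 20.0000 > continuation, so V_0 = 20.0000 (exercise)

$20.00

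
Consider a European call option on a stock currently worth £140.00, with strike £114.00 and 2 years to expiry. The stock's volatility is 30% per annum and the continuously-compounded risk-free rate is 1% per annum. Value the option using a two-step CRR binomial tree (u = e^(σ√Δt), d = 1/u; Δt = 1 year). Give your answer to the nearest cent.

CRR parameters: u = e^(σ√Δt) = e^(0.3·√1) = 1.3499, d = 1/u = 0.7408
Per-period rate: rΔt = 0.01·1 = 0.01, so R = e^0.01 = 1.0101
Risk-neutral probability p = (e^0.01 − 0.7408)/(1.3499 − 0.7408) = 0.2692/0.6090 = 0.4421
Terminal stock prices: S_uu = 255.1, S_ud = 140, S_dd = 76.83
Terminal payoffs (S − K): max(141.1, 0) = 141.1, max(26, 0) = 26, max(-37.17, 0) = 0
Node u (S = 189): V_u = e^(−0.01)·[0.4421·141.0966 + 0.5579·26.0000] = 76.1146
Node d (S = 103.7): V_d = e^(−0.01)·[0.4421·26.0000 + 0.5579·0.0000] = 11.3792
Node 0 (S = 140): V_0 = e^(−0.01)·[0.4421·76.1146 + 0.5579·11.3792] = 39.5981

£39.60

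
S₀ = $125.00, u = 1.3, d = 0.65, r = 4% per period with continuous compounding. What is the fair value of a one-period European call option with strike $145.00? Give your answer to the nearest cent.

$10.11

Risk-neutral probability p = (e^0.04 − 0.65)/(1.3 − 0.65) = 0.3908/0.6500 = 0.6012
Terminal stock prices: S_u = 162.5, S_d = 81.25
Terminal payoffs (S − K): max(17.5, 0) = 17.5, max(-63.75, 0) = 0
Node 0 (S = 125): V_0 = e^(−0.04)·[0.6012·17.5000 + 0.3988·0.0000] = 10.1093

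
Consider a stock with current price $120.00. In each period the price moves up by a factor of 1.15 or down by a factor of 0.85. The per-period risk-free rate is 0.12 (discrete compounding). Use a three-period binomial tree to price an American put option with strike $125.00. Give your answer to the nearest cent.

$5.00

Risk-neutral probability p = (1 + 0.12 − 0.85)/(1.15 − 0.85) = 0.2700/0.3000 = 0.9000
Terminal stock prices: S_uuu = 182.5, S_uud = 134.9, S_udd = 99.7, S_ddd = 73.69
Terminal payoffs (K − S): max(-57.5, 0) = 0, max(-9.895, 0) = 0, max(25.3, 0) = 25.3, max(51.31, 0) = 51.31
Node uu (S = 158.7): continuation = 1/1.12·[0.9000·0.0000 + 0.1000·0.0000] = 0.0000; exercise value = 0.0000 ≤ continuation, so V_uu = 0.0000
Node ud (S = 117.3): continuation = 1/1.12·[0.9000·0.0000 + 0.1000·25.2950] = 2.2585; exercise value = 7.7000 > continuation, so V_ud = 7.7000 (exercise)
Node dd (S = 86.7): continuation = 1/1.12·[0.9000·25.2950 + 0.1000·51.3050] = 24.9071; exercise value = 38.3000 > continuation, so V_dd = 38.3000 (exercise)
Node u (S = 138): continuation = 1/1.12·[0.9000·0.0000 + 0.1000·7.7000] = 0.6875; exercise value = 0.0000 ≤ continuation, so V_u = 0.6875
Node d (S = 102): continuation = 1/1.12·[0.9000·7.7000 + 0.1000·38.3000] = 9.6071; exercise value = 23.0000 > continuation, so V_d = 23.0000 (exercise)
Node 0 (S = 120): continuation = 1/1.12·[0.9000·0.6875 + 0.1000·23.0000] = 2.6060; exercise value = 5.0000 > continuation, so V_0 = 5.0000 (exercise)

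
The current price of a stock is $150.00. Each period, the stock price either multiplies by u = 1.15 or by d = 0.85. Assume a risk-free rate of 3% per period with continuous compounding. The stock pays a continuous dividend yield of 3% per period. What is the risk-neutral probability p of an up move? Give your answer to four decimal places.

Per-period risk-free factor R = e^0.03 = 1.0305; dividend-adjusted growth = e^(0.03−0.03) = 1.0000.
Risk-neutral probability p = (1.0000 − 0.85)/(1.15 − 0.85) = 0.1500/0.3000 = 0.5000

p = 0.5000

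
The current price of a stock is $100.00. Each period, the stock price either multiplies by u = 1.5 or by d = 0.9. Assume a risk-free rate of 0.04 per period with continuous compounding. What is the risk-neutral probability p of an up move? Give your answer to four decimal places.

Risk-neutral probability p = (e^0.04 − 0.9)/(1.5 − 0.9) = 0.1408/0.6000 = 0.2347

p = 0.2347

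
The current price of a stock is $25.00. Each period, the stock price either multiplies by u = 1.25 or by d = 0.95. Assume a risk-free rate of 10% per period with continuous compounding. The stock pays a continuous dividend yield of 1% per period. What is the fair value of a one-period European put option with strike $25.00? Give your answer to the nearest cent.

$0.59

Per-period risk-free factor R = e^0.1 = 1.1052; dividend-adjusted growth = e^(0.1−0.01) = 1.0942.
Risk-neutral probability p = (1.0942 − 0.95)/(1.25 − 0.95) = 0.1442/0.3000 = 0.4806
Terminal stock prices: S_u = 31.25, S_d = 23.75
Terminal payoffs (K − S): max(-6.25, 0) = 0, max(1.25, 0) = 1.25
Node 0 (S = 25): V_0 = e^(−0.1)·[0.4806·0.0000 + 0.5194·1.2500] = 0.5875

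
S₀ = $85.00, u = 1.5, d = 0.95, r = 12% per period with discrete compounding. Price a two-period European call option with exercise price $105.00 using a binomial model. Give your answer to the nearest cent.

Risk-neutral probability p = (1 + 0.12 − 0.95)/(1.5 − 0.95) = 0.1700/0.5500 = 0.3091
Terminal stock prices: S_uu = 191.2, S_ud = 121.1, S_dd = 76.71
Terminal payoffs (S − K): max(86.25, 0) = 86.25, max(16.12, 0) = 16.12, max(-28.29, 0) = 0
Node u (S = 127.5): V_u = 1/1.12·[0.3091·86.2500 + 0.6909·16.1250] = 33.7500
Node d (S = 80.75): V_d = 1/1.12·[0.3091·16.1250 + 0.6909·0.0000] = 4.4501
Node 0 (S = 85): V_0 = 1/1.12·[0.3091·33.7500 + 0.6909·4.4501] = 12.0593

$12.06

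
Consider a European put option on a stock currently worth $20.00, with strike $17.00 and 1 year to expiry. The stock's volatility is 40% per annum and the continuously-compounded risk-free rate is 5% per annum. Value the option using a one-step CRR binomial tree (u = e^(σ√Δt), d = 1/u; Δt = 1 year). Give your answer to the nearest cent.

CRR parameters: u = e^(σ√Δt) = e^(0.4·√1) = 1.4918, d = 1/u = 0.6703
Per-period rate: rΔt = 0.05·1 = 0.05, so R = e^0.05 = 1.0513
Risk-neutral probability p = (e^0.05 − 0.6703)/(1.4918 − 0.6703) = 0.3810/0.8215 = 0.4637
Terminal stock prices: S_u = 29.84, S_d = 13.41
Terminal payoffs (K − S): max(-12.84, 0) = 0, max(3.594, 0) = 3.594
Node 0 (S = 20): V_0 = e^(−0.05)·[0.4637·0.0000 + 0.5363·3.5936] = 1.8332

$1.83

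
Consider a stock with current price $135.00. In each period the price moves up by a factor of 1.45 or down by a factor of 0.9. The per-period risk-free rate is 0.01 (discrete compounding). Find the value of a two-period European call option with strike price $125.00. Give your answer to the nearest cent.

$22.28

Risk-neutral probability p = (1 + 0.01 − 0.9)/(1.45 − 0.9) = 0.1100/0.5500 = 0.2000
Terminal stock prices: S_uu = 283.8, S_ud = 176.2, S_dd = 109.4
Terminal payoffs (S − K): max(158.8, 0) = 158.8, max(51.18, 0) = 51.18, max(-15.65, 0) = 0
Node u (S = 195.8): V_u = 1/1.01·[0.2000·158.8375 + 0.8000·51.1750] = 71.9876
Node d (S = 121.5): V_d = 1/1.01·[0.2000·51.1750 + 0.8000·0.0000] = 10.1337
Node 0 (S = 135): V_0 = 1/1.01·[0.2000·71.9876 + 0.8000·10.1337] = 22.2816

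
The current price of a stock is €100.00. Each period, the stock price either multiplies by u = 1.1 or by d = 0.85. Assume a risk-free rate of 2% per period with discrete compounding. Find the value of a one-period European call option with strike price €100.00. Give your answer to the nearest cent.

€6.67

Risk-neutral probability p = (1 + 0.02 − 0.85)/(1.1 − 0.85) = 0.1700/0.2500 = 0.6800
Terminal stock prices: S_u = 110, S_d = 85
Terminal payoffs (S − K): max(10, 0) = 10, max(-15, 0) = 0
Node 0 (S = 100): V_0 = 1/1.02·[0.6800·10.0000 + 0.3200·0.0000] = 6.6667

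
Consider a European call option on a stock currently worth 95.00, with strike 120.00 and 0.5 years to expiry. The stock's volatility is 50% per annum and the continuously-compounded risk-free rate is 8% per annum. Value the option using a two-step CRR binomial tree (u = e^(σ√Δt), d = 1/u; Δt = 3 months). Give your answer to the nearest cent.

CRR parameters: u = e^(σ√Δt) = e^(0.5·√0.25) = 1.2840, d = 1/u = 0.7788
Per-period rate: rΔt = 0.08·0.25 = 0.02, so R = e^0.02 = 1.0202
Risk-neutral probability p = (e^0.02 − 0.7788)/(1.2840 − 0.7788) = 0.2414/0.5052 = 0.4778
Terminal stock prices: S_uu = 156.6, S_ud = 95, S_dd = 57.62
Terminal payoffs (S − K): max(36.63, 0) = 36.63, max(-25, 0) = 0, max(-62.38, 0) = 0
Node u (S = 122): V_u = e^(−0.02)·[0.4778·36.6285 + 0.5222·0.0000] = 17.1549
Node d (S = 73.99): V_d = e^(−0.02)·[0.4778·0.0000 + 0.5222·0.0000] = 0.0000
Node 0 (S = 95): V_0 = e^(−0.02)·[0.4778·17.1549 + 0.5222·0.0000] = 8.0344

8.03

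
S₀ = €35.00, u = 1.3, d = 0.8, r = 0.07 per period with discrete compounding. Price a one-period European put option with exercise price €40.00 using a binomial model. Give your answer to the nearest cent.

€5.16

Risk-neutral probability p = (1 + 0.07 − 0.8)/(1.3 − 0.8) = 0.2700/0.5000 = 0.5400
Terminal stock prices: S_u = 45.5, S_d = 28
Terminal payoffs (K − S): max(-5.5, 0) = 0, max(12, 0) = 12
Node 0 (S = 35): V_0 = 1/1.07·[0.5400·0.0000 + 0.4600·12.0000] = 5.1589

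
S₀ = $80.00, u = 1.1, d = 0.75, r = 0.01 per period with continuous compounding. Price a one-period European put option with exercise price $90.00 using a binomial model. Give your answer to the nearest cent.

Risk-neutral probability p = (e^0.01 − 0.75)/(1.1 − 0.75) = 0.2601/0.3500 = 0.7430
Terminal stock prices: S_u = 88, S_d = 60
Terminal payoffs (K − S): max(2, 0) = 2, max(30, 0) = 30
Node 0 (S = 80): V_0 = e^(−0.01)·[0.7430·2.0000 + 0.2570·30.0000] = 9.1045

$9.10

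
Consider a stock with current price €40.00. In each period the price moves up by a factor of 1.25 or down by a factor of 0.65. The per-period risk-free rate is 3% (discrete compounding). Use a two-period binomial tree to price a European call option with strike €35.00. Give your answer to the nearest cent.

Risk-neutral probability p = (1 + 0.03 − 0.65)/(1.25 − 0.65) = 0.3800/0.6000 = 0.6333
Terminal stock prices: S_uu = 62.5, S_ud = 32.5, S_dd = 16.9
Terminal payoffs (S − K): max(27.5, 0) = 27.5, max(-2.5, 0) = 0, max(-18.1, 0) = 0
Node u (S = 50): V_u = 1/1.03·[0.6333·27.5000 + 0.3667·0.0000] = 16.9094
Node d (S = 26): V_d = 1/1.03·[0.6333·0.0000 + 0.3667·0.0000] = 0.0000
Node 0 (S = 40): V_0 = 1/1.03·[0.6333·16.9094 + 0.3667·0.0000] = 10.3974

€10.40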